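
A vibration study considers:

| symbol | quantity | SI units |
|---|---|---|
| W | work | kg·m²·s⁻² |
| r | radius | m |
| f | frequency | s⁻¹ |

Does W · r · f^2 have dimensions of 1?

no

Sum the exponent of each base dimension across the product:
  M: [W]_M + [r]_M + 2·[f]_M = (1) + (0) + 2·(0) = 1
  L: [W]_L + [r]_L + 2·[f]_L = (2) + (1) + 2·(0) = 3
  T: [W]_T + [r]_T + 2·[f]_T = (-2) + (0) + 2·(-1) = -4
Net dimensions [M L³ T⁻⁴] ≠ [1] — not dimensionless.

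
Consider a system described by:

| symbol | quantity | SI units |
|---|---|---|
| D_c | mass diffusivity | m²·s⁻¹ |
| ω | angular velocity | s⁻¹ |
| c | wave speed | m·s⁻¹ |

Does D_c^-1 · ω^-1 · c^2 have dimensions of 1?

Sum the exponent of each base dimension across the product:
  M: −[D_c]_M − [ω]_M + 2·[c]_M = −(0) − (0) + 2·(0) = 0
  L: −[D_c]_L − [ω]_L + 2·[c]_L = −(2) − (0) + 2·(1) = 0
  T: −[D_c]_T − [ω]_T + 2·[c]_T = −(-1) − (-1) + 2·(-1) = 0
All base exponents vanish — dimensionless.

yes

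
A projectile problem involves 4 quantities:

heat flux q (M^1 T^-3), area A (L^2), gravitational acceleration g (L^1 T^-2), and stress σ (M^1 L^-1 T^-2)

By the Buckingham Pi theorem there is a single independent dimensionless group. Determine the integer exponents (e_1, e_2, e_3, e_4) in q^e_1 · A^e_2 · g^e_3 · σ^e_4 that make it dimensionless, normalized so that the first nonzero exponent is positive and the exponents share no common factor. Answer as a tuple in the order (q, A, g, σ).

(4, -1, -2, -4)

M: e_1·(1) + e_2·(0) + e_3·(0) + e_4·(1) = 0
L: e_1·(0) + e_2·(2) + e_3·(1) + e_4·(-1) = 0
T: e_1·(-3) + e_2·(0) + e_3·(-2) + e_4·(-2) = 0
Solving this homogeneous linear system for the smallest-integer solution (first nonzero entry positive) gives (4, -1, -2, -4).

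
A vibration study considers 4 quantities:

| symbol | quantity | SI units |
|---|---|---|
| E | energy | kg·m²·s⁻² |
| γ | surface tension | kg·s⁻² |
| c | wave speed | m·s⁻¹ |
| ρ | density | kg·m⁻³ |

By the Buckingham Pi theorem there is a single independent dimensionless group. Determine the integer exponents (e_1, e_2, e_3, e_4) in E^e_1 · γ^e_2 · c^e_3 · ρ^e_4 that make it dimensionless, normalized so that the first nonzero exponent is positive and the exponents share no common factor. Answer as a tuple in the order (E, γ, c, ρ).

M: e_1·(1) + e_2·(1) + e_3·(0) + e_4·(1) = 0
L: e_1·(2) + e_2·(0) + e_3·(1) + e_4·(-3) = 0
T: e_1·(-2) + e_2·(-2) + e_3·(-1) + e_4·(0) = 0
Solving this homogeneous linear system for the smallest-integer solution (first nonzero entry positive) gives (1, -3, 4, 2).

(1, -3, 4, 2)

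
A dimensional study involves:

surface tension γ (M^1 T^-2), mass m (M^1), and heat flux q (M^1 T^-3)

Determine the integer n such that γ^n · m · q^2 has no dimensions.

Balance the M exponent: (1)·n from γ, plus (1) + 2·(1) = 3 from the rest, must sum to zero.
n + 3 = 0, so n = -3.

-3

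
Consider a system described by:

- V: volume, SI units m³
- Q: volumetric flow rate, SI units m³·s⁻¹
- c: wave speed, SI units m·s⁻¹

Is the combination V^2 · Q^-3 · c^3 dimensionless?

Sum the exponent of each base dimension across the product:
  M: 2·[V]_M − 3·[Q]_M + 3·[c]_M = 2·(0) − 3·(0) + 3·(0) = 0
  L: 2·[V]_L − 3·[Q]_L + 3·[c]_L = 2·(3) − 3·(3) + 3·(1) = 0
  T: 2·[V]_T − 3·[Q]_T + 3·[c]_T = 2·(0) − 3·(-1) + 3·(-1) = 0
All base exponents vanish — dimensionless.

yes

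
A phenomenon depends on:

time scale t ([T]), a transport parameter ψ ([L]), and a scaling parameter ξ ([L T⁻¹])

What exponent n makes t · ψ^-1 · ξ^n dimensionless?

Balance the L exponent: (1)·n from ξ, plus (0) − (1) = -1 from the rest, must sum to zero.
n − 1 = 0, so n = 1.

1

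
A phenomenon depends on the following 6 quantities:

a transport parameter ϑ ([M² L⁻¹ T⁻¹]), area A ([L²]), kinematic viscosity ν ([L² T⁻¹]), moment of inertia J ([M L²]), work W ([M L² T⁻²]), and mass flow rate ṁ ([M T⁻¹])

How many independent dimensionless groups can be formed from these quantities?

There are 6 variables and 3 base dimensions (M, L, T).
The dimension matrix has rank 3.
Independent dimensionless groups: 6 − 3 = 3.

3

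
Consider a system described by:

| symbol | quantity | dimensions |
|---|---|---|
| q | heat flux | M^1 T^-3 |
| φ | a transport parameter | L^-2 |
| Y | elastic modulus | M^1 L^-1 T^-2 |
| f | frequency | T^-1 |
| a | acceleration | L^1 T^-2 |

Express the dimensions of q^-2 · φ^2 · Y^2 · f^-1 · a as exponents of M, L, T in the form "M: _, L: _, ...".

M: 0, L: -5, T: 1

Collect each base-dimension exponent across the product:
  M: −2·(1) + 2·(0) + 2·(1) − (0) + (0) = 0
  L: −2·(0) + 2·(-2) + 2·(-1) − (0) + (1) = -5
  T: −2·(-3) + 2·(0) + 2·(-2) − (-1) + (-2) = 1
So the dimensions are [L⁻⁵ T].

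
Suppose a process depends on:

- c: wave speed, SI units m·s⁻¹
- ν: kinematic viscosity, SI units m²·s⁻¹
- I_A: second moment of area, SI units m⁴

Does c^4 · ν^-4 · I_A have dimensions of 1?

yes

Sum the exponent of each base dimension across the product:
  L: 4·[c]_L − 4·[ν]_L + [I_A]_L = 4·(1) − 4·(2) + (4) = 0
  T: 4·[c]_T − 4·[ν]_T + [I_A]_T = 4·(-1) − 4·(-1) + (0) = 0
All base exponents vanish — dimensionless.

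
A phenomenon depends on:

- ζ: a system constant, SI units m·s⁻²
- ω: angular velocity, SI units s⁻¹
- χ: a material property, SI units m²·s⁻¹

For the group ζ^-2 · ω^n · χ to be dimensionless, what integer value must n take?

Balance the T exponent: (-1)·n from ω, plus −2·(-2) + (-1) = 3 from the rest, must sum to zero.
−n + 3 = 0, so n = 3.

3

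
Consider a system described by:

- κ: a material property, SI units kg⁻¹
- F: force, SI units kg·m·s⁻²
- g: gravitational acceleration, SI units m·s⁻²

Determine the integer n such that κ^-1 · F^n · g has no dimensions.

Balance the M exponent: (1)·n from F, plus −(-1) + (0) = 1 from the rest, must sum to zero.
n + 1 = 0, so n = -1.

-1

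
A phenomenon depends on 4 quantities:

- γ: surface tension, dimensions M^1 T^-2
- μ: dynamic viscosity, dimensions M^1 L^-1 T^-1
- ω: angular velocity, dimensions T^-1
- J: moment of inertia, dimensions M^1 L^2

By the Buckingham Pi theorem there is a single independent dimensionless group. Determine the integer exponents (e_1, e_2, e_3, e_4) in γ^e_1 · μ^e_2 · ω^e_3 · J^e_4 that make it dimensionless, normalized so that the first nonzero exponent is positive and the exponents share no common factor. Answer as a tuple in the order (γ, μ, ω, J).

M: e_1·(1) + e_2·(1) + e_3·(0) + e_4·(1) = 0
L: e_1·(0) + e_2·(-1) + e_3·(0) + e_4·(2) = 0
T: e_1·(-2) + e_2·(-1) + e_3·(-1) + e_4·(0) = 0
Solving this homogeneous linear system for the smallest-integer solution (first nonzero entry positive) gives (3, -2, -4, -1).

(3, -2, -4, -1)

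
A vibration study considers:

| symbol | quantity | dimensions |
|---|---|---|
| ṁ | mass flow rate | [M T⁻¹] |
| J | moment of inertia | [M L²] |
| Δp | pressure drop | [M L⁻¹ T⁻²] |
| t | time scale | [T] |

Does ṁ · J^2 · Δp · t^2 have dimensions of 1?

no

Sum the exponent of each base dimension across the product:
  M: [ṁ]_M + 2·[J]_M + [Δp]_M + 2·[t]_M = (1) + 2·(1) + (1) + 2·(0) = 4
  L: [ṁ]_L + 2·[J]_L + [Δp]_L + 2·[t]_L = (0) + 2·(2) + (-1) + 2·(0) = 3
  T: [ṁ]_T + 2·[J]_T + [Δp]_T + 2·[t]_T = (-1) + 2·(0) + (-2) + 2·(1) = -1
Net dimensions [M⁴ L³ T⁻¹] ≠ [1] — not dimensionless.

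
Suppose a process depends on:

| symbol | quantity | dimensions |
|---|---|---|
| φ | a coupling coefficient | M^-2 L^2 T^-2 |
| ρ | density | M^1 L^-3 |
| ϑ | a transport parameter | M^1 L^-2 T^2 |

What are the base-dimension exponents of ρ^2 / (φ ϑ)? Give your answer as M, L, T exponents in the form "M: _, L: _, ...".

Collect each base-dimension exponent across the product:
  M: −(-2) + 2·(1) − (1) = 3
  L: −(2) + 2·(-3) − (-2) = -6
  T: −(-2) + 2·(0) − (2) = 0
So the dimensions are [M³ L⁻⁶].

M: 3, L: -6, T: 0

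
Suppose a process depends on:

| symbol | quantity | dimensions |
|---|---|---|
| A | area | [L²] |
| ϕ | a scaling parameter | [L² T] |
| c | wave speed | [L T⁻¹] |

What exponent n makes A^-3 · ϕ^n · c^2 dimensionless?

2

Balance the L exponent: (2)·n from ϕ, plus −3·(2) + 2·(1) = -4 from the rest, must sum to zero.
2n − 4 = 0, so n = 2.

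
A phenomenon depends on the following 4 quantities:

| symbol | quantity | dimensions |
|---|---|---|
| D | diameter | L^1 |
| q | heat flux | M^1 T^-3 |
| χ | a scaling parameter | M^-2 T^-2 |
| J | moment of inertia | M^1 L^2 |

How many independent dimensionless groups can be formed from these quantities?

There are 4 variables and 3 base dimensions (M, L, T).
The dimension matrix has rank 3.
Independent dimensionless groups: 4 − 3 = 1.

1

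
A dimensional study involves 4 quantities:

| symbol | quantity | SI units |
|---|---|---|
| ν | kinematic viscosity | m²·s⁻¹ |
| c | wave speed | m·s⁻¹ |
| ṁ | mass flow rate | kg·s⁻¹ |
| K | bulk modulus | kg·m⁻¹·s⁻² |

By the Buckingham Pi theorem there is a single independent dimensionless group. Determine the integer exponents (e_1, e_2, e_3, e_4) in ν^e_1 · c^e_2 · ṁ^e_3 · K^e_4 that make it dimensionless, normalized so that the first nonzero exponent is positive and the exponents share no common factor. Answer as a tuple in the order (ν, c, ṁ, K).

(2, -3, -1, 1)

M: e_1·(0) + e_2·(0) + e_3·(1) + e_4·(1) = 0
L: e_1·(2) + e_2·(1) + e_3·(0) + e_4·(-1) = 0
T: e_1·(-1) + e_2·(-1) + e_3·(-1) + e_4·(-2) = 0
Solving this homogeneous linear system for the smallest-integer solution (first nonzero entry positive) gives (2, -3, -1, 1).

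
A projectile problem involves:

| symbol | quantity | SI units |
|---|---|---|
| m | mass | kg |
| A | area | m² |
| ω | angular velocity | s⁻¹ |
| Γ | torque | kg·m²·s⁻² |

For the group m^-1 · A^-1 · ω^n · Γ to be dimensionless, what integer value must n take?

Balance the T exponent: (-1)·n from ω, plus −(0) − (0) + (-2) = -2 from the rest, must sum to zero.
−n − 2 = 0, so n = -2.

-2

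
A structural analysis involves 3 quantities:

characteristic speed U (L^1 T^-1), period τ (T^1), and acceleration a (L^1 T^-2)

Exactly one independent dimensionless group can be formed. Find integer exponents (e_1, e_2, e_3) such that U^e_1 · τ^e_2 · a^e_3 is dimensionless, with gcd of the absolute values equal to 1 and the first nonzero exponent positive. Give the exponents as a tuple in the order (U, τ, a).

(1, -1, -1)

L: e_1·(1) + e_2·(0) + e_3·(1) = 0
T: e_1·(-1) + e_2·(1) + e_3·(-2) = 0
Solving this homogeneous linear system for the smallest-integer solution (first nonzero entry positive) gives (1, -1, -1).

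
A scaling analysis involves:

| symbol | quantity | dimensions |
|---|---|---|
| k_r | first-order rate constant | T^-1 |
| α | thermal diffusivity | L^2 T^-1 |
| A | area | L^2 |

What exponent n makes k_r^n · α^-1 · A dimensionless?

Balance the T exponent: (-1)·n from k_r, plus −(-1) + (0) = 1 from the rest, must sum to zero.
−n + 1 = 0, so n = 1.

1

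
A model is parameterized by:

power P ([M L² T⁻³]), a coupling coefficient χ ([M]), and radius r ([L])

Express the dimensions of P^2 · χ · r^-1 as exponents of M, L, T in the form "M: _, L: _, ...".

Collect each base-dimension exponent across the product:
  M: 2·(1) + (1) − (0) = 3
  L: 2·(2) + (0) − (1) = 3
  T: 2·(-3) + (0) − (0) = -6
So the dimensions are [M³ L³ T⁻⁶].

M: 3, L: 3, T: -6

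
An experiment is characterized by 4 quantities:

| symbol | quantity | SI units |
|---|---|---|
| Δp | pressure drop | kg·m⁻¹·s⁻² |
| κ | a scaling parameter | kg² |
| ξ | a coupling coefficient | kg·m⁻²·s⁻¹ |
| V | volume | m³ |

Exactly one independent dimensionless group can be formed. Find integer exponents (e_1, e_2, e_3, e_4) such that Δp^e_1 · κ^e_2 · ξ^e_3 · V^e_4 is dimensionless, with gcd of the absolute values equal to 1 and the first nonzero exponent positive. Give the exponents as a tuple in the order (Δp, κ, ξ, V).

M: e_1·(1) + e_2·(2) + e_3·(1) + e_4·(0) = 0
L: e_1·(-1) + e_2·(0) + e_3·(-2) + e_4·(3) = 0
T: e_1·(-2) + e_2·(0) + e_3·(-1) + e_4·(0) = 0
Solving this homogeneous linear system for the smallest-integer solution (first nonzero entry positive) gives (2, 1, -4, -2).

(2, 1, -4, -2)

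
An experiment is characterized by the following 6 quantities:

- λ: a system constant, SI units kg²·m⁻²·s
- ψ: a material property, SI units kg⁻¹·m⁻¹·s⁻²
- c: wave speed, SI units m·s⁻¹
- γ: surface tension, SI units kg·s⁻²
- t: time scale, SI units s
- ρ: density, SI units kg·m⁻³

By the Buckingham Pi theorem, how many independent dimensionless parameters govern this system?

There are 6 variables and 3 base dimensions (M, L, T).
The dimension matrix has rank 3.
Independent dimensionless groups: 6 − 3 = 3.

3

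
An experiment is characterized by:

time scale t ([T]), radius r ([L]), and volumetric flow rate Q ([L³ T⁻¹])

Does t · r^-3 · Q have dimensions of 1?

yes

Sum the exponent of each base dimension across the product:
  M: [t]_M − 3·[r]_M + [Q]_M = (0) − 3·(0) + (0) = 0
  L: [t]_L − 3·[r]_L + [Q]_L = (0) − 3·(1) + (3) = 0
  T: [t]_T − 3·[r]_T + [Q]_T = (1) − 3·(0) + (-1) = 0
All base exponents vanish — dimensionless.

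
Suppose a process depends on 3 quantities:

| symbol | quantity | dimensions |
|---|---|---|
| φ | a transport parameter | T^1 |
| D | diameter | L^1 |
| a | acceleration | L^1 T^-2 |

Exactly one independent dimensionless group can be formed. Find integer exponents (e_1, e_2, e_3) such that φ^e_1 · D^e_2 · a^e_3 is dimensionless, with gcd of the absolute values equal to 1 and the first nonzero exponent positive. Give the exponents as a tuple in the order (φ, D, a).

L: e_1·(0) + e_2·(1) + e_3·(1) = 0
T: e_1·(1) + e_2·(0) + e_3·(-2) = 0
Solving this homogeneous linear system for the smallest-integer solution (first nonzero entry positive) gives (2, -1, 1).

(2, -1, 1)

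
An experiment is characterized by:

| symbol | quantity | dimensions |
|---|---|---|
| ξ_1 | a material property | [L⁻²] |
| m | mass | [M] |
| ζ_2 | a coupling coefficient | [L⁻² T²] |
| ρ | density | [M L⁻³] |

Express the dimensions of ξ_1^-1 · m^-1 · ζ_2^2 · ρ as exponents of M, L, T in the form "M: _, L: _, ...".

Collect each base-dimension exponent across the product:
  M: −(0) − (1) + 2·(0) + (1) = 0
  L: −(-2) − (0) + 2·(-2) + (-3) = -5
  T: −(0) − (0) + 2·(2) + (0) = 4
So the dimensions are [L⁻⁵ T⁴].

M: 0, L: -5, T: 4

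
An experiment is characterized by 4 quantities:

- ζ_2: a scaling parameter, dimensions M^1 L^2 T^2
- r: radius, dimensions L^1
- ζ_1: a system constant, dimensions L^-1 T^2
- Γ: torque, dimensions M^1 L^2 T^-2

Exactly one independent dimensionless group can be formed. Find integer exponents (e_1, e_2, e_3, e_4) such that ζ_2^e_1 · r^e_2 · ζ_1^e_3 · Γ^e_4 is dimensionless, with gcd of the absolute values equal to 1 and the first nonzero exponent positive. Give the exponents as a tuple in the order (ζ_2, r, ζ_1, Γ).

(1, -2, -2, -1)

M: e_1·(1) + e_2·(0) + e_3·(0) + e_4·(1) = 0
L: e_1·(2) + e_2·(1) + e_3·(-1) + e_4·(2) = 0
T: e_1·(2) + e_2·(0) + e_3·(2) + e_4·(-2) = 0
Solving this homogeneous linear system for the smallest-integer solution (first nonzero entry positive) gives (1, -2, -2, -1).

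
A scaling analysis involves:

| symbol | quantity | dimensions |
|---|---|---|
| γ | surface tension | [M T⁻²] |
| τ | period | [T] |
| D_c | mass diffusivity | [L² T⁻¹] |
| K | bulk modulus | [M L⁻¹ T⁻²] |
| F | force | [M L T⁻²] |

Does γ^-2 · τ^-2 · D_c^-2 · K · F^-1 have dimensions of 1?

no

Sum the exponent of each base dimension across the product:
  M: −2·[γ]_M − 2·[τ]_M − 2·[D_c]_M + [K]_M − [F]_M = −2·(1) − 2·(0) − 2·(0) + (1) − (1) = -2
  L: −2·[γ]_L − 2·[τ]_L − 2·[D_c]_L + [K]_L − [F]_L = −2·(0) − 2·(0) − 2·(2) + (-1) − (1) = -6
  T: −2·[γ]_T − 2·[τ]_T − 2·[D_c]_T + [K]_T − [F]_T = −2·(-2) − 2·(1) − 2·(-1) + (-2) − (-2) = 4
Net dimensions [M⁻² L⁻⁶ T⁴] ≠ [1] — not dimensionless.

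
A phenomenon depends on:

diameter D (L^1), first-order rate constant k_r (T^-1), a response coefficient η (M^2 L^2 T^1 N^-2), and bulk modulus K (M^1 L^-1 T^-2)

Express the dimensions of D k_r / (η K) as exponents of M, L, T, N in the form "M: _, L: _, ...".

M: -3, L: 0, T: 0, N: 2

Collect each base-dimension exponent across the product:
  M: (0) + (0) − (2) − (1) = -3
  L: (1) + (0) − (2) − (-1) = 0
  T: (0) + (-1) − (1) − (-2) = 0
  N: (0) + (0) − (-2) − (0) = 2
So the dimensions are [M⁻³ N²].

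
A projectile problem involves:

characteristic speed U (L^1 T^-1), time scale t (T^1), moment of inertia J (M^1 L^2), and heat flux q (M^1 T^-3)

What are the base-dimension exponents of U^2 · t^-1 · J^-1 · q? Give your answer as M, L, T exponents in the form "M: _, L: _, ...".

M: 0, L: 0, T: -6

Collect each base-dimension exponent across the product:
  M: 2·(0) − (0) − (1) + (1) = 0
  L: 2·(1) − (0) − (2) + (0) = 0
  T: 2·(-1) − (1) − (0) + (-3) = -6
So the dimensions are [T⁻⁶].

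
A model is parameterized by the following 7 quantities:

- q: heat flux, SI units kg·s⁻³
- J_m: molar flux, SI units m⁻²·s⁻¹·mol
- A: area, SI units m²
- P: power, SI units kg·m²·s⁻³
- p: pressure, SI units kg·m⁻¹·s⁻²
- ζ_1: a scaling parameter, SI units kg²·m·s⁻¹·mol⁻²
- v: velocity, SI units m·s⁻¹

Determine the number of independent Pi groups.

3

There are 7 variables and 4 base dimensions (M, L, T, N).
The dimension matrix has rank 4.
Independent dimensionless groups: 7 − 4 = 3.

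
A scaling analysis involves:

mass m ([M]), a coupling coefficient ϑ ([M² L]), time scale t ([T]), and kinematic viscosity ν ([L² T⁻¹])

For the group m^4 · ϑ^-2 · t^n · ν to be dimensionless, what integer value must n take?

Balance the T exponent: (1)·n from t, plus 4·(0) − 2·(0) + (-1) = -1 from the rest, must sum to zero.
n − 1 = 0, so n = 1.

1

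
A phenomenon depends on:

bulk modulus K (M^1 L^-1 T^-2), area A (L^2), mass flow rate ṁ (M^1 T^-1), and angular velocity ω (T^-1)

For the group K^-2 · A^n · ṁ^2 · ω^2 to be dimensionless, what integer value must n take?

Balance the L exponent: (2)·n from A, plus −2·(-1) + 2·(0) + 2·(0) = 2 from the rest, must sum to zero.
2n + 2 = 0, so n = -1.

-1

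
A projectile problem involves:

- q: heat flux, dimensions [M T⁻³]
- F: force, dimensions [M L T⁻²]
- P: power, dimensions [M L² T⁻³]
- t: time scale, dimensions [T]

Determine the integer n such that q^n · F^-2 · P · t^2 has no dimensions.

Balance the M exponent: (1)·n from q, plus −2·(1) + (1) + 2·(0) = -1 from the rest, must sum to zero.
n − 1 = 0, so n = 1.

1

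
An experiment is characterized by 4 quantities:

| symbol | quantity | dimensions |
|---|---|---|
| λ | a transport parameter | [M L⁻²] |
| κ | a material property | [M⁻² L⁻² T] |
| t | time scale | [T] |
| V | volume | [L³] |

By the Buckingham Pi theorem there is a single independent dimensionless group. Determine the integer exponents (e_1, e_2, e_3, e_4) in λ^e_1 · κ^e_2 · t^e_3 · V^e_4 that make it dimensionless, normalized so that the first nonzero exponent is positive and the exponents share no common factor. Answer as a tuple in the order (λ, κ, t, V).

(2, 1, -1, 2)

M: e_1·(1) + e_2·(-2) + e_3·(0) + e_4·(0) = 0
L: e_1·(-2) + e_2·(-2) + e_3·(0) + e_4·(3) = 0
T: e_1·(0) + e_2·(1) + e_3·(1) + e_4·(0) = 0
Solving this homogeneous linear system for the smallest-integer solution (first nonzero entry positive) gives (2, 1, -1, 2).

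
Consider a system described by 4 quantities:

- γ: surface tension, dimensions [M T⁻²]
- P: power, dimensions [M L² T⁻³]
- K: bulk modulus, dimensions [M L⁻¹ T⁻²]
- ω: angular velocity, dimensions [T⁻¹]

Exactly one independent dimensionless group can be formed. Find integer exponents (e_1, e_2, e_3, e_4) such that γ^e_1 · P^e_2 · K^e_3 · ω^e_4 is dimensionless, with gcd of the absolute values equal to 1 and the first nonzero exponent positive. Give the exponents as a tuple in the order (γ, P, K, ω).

(3, -1, -2, 1)

M: e_1·(1) + e_2·(1) + e_3·(1) + e_4·(0) = 0
L: e_1·(0) + e_2·(2) + e_3·(-1) + e_4·(0) = 0
T: e_1·(-2) + e_2·(-3) + e_3·(-2) + e_4·(-1) = 0
Solving this homogeneous linear system for the smallest-integer solution (first nonzero entry positive) gives (3, -1, -2, 1).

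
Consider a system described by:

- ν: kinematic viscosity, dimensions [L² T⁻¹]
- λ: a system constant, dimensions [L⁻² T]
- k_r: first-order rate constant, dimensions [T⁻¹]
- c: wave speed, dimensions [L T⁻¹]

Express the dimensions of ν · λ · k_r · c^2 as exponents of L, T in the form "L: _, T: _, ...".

L: 2, T: -3

Collect each base-dimension exponent across the product:
  L: (2) + (-2) + (0) + 2·(1) = 2
  T: (-1) + (1) + (-1) + 2·(-1) = -3
So the dimensions are [L² T⁻³].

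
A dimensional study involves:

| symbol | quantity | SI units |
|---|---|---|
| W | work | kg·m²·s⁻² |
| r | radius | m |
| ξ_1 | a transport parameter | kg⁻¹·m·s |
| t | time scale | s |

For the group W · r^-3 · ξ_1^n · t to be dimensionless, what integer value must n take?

1

Balance the M exponent: (-1)·n from ξ_1, plus (1) − 3·(0) + (0) = 1 from the rest, must sum to zero.
−n + 1 = 0, so n = 1.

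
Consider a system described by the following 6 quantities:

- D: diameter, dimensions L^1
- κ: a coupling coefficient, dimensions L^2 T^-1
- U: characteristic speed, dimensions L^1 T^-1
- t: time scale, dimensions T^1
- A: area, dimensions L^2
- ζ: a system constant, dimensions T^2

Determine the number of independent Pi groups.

4

There are 6 variables and 2 base dimensions (L, T).
The dimension matrix has rank 2.
Independent dimensionless groups: 6 − 2 = 4.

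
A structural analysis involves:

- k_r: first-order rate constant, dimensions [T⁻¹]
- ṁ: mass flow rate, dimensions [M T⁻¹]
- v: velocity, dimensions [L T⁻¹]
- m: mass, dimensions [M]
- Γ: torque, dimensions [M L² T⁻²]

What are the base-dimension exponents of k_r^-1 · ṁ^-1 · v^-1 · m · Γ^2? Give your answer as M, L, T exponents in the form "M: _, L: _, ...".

Collect each base-dimension exponent across the product:
  M: −(0) − (1) − (0) + (1) + 2·(1) = 2
  L: −(0) − (0) − (1) + (0) + 2·(2) = 3
  T: −(-1) − (-1) − (-1) + (0) + 2·(-2) = -1
So the dimensions are [M² L³ T⁻¹].

M: 2, L: 3, T: -1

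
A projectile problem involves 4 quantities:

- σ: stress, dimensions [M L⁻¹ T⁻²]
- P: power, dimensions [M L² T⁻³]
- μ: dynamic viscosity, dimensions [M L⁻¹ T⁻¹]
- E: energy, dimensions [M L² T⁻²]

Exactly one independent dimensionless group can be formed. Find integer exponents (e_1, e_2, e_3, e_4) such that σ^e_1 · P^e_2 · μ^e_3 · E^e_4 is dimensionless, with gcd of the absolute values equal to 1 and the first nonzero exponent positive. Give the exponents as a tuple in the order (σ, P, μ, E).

M: e_1·(1) + e_2·(1) + e_3·(1) + e_4·(1) = 0
L: e_1·(-1) + e_2·(2) + e_3·(-1) + e_4·(2) = 0
T: e_1·(-2) + e_2·(-3) + e_3·(-1) + e_4·(-2) = 0
Solving this homogeneous linear system for the smallest-integer solution (first nonzero entry positive) gives (1, -1, -1, 1).

(1, -1, -1, 1)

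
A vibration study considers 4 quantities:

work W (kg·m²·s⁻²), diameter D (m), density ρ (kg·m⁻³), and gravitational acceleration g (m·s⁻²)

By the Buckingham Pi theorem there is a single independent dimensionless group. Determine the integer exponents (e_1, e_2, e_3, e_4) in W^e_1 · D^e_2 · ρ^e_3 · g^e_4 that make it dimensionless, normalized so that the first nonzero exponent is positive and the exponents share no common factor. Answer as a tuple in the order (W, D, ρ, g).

(1, -4, -1, -1)

M: e_1·(1) + e_2·(0) + e_3·(1) + e_4·(0) = 0
L: e_1·(2) + e_2·(1) + e_3·(-3) + e_4·(1) = 0
T: e_1·(-2) + e_2·(0) + e_3·(0) + e_4·(-2) = 0
Solving this homogeneous linear system for the smallest-integer solution (first nonzero entry positive) gives (1, -4, -1, -1).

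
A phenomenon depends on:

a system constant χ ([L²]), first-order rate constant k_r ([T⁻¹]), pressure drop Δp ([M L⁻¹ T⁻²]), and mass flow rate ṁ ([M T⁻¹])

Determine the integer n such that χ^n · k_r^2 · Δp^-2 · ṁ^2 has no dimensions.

Balance the L exponent: (2)·n from χ, plus 2·(0) − 2·(-1) + 2·(0) = 2 from the rest, must sum to zero.
2n + 2 = 0, so n = -1.

-1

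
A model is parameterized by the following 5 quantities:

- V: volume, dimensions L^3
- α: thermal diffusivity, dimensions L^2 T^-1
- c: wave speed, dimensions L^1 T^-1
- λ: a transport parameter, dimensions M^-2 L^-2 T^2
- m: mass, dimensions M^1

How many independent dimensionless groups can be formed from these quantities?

2

There are 5 variables and 3 base dimensions (M, L, T).
The dimension matrix has rank 3.
Independent dimensionless groups: 5 − 3 = 2.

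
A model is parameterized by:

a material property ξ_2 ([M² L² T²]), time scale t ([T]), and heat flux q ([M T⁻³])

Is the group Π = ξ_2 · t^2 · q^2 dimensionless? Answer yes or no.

no

Sum the exponent of each base dimension across the product:
  M: [ξ_2]_M + 2·[t]_M + 2·[q]_M = (2) + 2·(0) + 2·(1) = 4
  L: [ξ_2]_L + 2·[t]_L + 2·[q]_L = (2) + 2·(0) + 2·(0) = 2
  T: [ξ_2]_T + 2·[t]_T + 2·[q]_T = (2) + 2·(1) + 2·(-3) = -2
Net dimensions [M⁴ L² T⁻²] ≠ [1] — not dimensionless.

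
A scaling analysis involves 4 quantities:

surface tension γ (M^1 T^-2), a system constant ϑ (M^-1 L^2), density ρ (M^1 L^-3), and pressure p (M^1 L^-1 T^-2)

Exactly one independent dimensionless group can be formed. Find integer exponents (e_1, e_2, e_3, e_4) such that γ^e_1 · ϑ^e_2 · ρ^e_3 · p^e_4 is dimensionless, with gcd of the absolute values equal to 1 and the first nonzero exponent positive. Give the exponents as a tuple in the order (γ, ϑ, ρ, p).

(1, 1, 1, -1)

M: e_1·(1) + e_2·(-1) + e_3·(1) + e_4·(1) = 0
L: e_1·(0) + e_2·(2) + e_3·(-3) + e_4·(-1) = 0
T: e_1·(-2) + e_2·(0) + e_3·(0) + e_4·(-2) = 0
Solving this homogeneous linear system for the smallest-integer solution (first nonzero entry positive) gives (1, 1, 1, -1).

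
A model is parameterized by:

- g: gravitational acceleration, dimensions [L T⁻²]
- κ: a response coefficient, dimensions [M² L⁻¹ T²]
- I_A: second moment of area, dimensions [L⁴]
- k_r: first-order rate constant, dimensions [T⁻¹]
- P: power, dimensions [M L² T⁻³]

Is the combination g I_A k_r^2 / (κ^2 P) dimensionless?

Sum the exponent of each base dimension across the product:
  M: [g]_M − 2·[κ]_M + [I_A]_M + 2·[k_r]_M − [P]_M = (0) − 2·(2) + (0) + 2·(0) − (1) = -5
  L: [g]_L − 2·[κ]_L + [I_A]_L + 2·[k_r]_L − [P]_L = (1) − 2·(-1) + (4) + 2·(0) − (2) = 5
  T: [g]_T − 2·[κ]_T + [I_A]_T + 2·[k_r]_T − [P]_T = (-2) − 2·(2) + (0) + 2·(-1) − (-3) = -5
Net dimensions [M⁻⁵ L⁵ T⁻⁵] ≠ [1] — not dimensionless.

no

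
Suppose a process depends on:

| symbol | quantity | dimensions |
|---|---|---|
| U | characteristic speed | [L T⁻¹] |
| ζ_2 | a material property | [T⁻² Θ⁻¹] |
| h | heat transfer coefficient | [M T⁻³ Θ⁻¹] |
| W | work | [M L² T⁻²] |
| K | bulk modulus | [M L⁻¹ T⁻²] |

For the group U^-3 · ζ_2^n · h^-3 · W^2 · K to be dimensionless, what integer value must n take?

Balance the T exponent: (-2)·n from ζ_2, plus −3·(-1) − 3·(-3) + 2·(-2) + (-2) = 6 from the rest, must sum to zero.
-2n + 6 = 0, so n = 3.

3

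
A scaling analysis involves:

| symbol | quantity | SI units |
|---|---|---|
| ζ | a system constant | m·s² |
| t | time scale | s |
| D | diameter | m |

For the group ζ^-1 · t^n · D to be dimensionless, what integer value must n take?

2

Balance the T exponent: (1)·n from t, plus −(2) + (0) = -2 from the rest, must sum to zero.
n − 2 = 0, so n = 2.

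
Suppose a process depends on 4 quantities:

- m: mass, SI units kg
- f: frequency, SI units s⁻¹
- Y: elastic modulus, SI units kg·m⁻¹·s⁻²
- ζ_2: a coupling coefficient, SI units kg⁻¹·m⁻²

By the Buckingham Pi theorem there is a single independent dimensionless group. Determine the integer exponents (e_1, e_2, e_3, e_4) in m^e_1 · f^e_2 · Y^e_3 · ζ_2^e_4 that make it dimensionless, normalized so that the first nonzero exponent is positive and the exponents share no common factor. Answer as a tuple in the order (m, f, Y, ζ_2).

M: e_1·(1) + e_2·(0) + e_3·(1) + e_4·(-1) = 0
L: e_1·(0) + e_2·(0) + e_3·(-1) + e_4·(-2) = 0
T: e_1·(0) + e_2·(-1) + e_3·(-2) + e_4·(0) = 0
Solving this homogeneous linear system for the smallest-integer solution (first nonzero entry positive) gives (3, 4, -2, 1).

(3, 4, -2, 1)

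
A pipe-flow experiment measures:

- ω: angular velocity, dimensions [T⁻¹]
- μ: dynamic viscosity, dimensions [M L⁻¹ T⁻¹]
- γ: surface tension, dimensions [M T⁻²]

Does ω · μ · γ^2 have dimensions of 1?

no

Sum the exponent of each base dimension across the product:
  M: [ω]_M + [μ]_M + 2·[γ]_M = (0) + (1) + 2·(1) = 3
  L: [ω]_L + [μ]_L + 2·[γ]_L = (0) + (-1) + 2·(0) = -1
  T: [ω]_T + [μ]_T + 2·[γ]_T = (-1) + (-1) + 2·(-2) = -6
Net dimensions [M³ L⁻¹ T⁻⁶] ≠ [1] — not dimensionless.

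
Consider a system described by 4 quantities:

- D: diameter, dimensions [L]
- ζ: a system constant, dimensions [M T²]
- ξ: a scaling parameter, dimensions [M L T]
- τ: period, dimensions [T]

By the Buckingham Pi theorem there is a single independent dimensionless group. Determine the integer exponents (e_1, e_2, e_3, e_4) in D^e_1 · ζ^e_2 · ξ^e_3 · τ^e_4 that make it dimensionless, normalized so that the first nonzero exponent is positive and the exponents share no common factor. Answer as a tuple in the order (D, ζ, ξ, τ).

(1, 1, -1, -1)

M: e_1·(0) + e_2·(1) + e_3·(1) + e_4·(0) = 0
L: e_1·(1) + e_2·(0) + e_3·(1) + e_4·(0) = 0
T: e_1·(0) + e_2·(2) + e_3·(1) + e_4·(1) = 0
Solving this homogeneous linear system for the smallest-integer solution (first nonzero entry positive) gives (1, 1, -1, -1).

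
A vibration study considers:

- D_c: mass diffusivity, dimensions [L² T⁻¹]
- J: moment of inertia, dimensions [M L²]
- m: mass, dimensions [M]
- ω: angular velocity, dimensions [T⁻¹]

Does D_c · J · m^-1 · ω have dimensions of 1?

Sum the exponent of each base dimension across the product:
  M: [D_c]_M + [J]_M − [m]_M + [ω]_M = (0) + (1) − (1) + (0) = 0
  L: [D_c]_L + [J]_L − [m]_L + [ω]_L = (2) + (2) − (0) + (0) = 4
  T: [D_c]_T + [J]_T − [m]_T + [ω]_T = (-1) + (0) − (0) + (-1) = -2
Net dimensions [L⁴ T⁻²] ≠ [1] — not dimensionless.

no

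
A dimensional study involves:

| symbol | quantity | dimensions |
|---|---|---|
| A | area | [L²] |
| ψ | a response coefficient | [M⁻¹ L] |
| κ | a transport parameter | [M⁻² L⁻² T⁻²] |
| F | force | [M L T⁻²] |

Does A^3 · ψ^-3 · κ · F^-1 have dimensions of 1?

Sum the exponent of each base dimension across the product:
  M: 3·[A]_M − 3·[ψ]_M + [κ]_M − [F]_M = 3·(0) − 3·(-1) + (-2) − (1) = 0
  L: 3·[A]_L − 3·[ψ]_L + [κ]_L − [F]_L = 3·(2) − 3·(1) + (-2) − (1) = 0
  T: 3·[A]_T − 3·[ψ]_T + [κ]_T − [F]_T = 3·(0) − 3·(0) + (-2) − (-2) = 0
All base exponents vanish — dimensionless.

yes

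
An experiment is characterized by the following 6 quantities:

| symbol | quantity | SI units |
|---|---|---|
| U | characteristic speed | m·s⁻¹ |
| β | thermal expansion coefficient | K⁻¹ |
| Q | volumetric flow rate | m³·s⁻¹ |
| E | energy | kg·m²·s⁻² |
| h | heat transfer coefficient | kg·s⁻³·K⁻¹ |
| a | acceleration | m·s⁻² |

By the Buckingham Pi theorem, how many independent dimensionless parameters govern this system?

2

There are 6 variables and 4 base dimensions (M, L, T, Θ).
The dimension matrix has rank 4.
Independent dimensionless groups: 6 − 4 = 2.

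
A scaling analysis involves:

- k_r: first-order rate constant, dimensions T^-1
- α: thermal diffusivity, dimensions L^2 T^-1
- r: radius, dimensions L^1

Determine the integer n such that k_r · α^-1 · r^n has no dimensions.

2

Balance the L exponent: (1)·n from r, plus (0) − (2) = -2 from the rest, must sum to zero.
n − 2 = 0, so n = 2.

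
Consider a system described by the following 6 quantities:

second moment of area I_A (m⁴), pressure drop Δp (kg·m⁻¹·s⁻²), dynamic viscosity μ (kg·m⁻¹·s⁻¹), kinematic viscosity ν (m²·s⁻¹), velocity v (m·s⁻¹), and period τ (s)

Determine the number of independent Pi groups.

There are 6 variables and 3 base dimensions (M, L, T).
The dimension matrix has rank 3.
Independent dimensionless groups: 6 − 3 = 3.

3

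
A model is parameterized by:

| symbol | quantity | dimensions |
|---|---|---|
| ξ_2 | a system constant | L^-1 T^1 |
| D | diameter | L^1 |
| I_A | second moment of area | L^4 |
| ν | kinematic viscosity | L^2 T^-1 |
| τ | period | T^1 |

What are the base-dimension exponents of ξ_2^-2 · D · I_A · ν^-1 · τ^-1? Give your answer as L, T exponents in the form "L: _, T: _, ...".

L: 5, T: -2

Collect each base-dimension exponent across the product:
  L: −2·(-1) + (1) + (4) − (2) − (0) = 5
  T: −2·(1) + (0) + (0) − (-1) − (1) = -2
So the dimensions are [L⁵ T⁻²].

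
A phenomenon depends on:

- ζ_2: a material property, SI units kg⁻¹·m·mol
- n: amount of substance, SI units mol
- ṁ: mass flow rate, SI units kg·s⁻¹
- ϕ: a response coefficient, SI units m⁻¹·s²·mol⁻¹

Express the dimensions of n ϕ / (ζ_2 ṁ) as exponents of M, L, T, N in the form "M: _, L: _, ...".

M: 0, L: -2, T: 3, N: -1

Collect each base-dimension exponent across the product:
  M: −(-1) + (0) − (1) + (0) = 0
  L: −(1) + (0) − (0) + (-1) = -2
  T: −(0) + (0) − (-1) + (2) = 3
  N: −(1) + (1) − (0) + (-1) = -1
So the dimensions are [L⁻² T³ N⁻¹].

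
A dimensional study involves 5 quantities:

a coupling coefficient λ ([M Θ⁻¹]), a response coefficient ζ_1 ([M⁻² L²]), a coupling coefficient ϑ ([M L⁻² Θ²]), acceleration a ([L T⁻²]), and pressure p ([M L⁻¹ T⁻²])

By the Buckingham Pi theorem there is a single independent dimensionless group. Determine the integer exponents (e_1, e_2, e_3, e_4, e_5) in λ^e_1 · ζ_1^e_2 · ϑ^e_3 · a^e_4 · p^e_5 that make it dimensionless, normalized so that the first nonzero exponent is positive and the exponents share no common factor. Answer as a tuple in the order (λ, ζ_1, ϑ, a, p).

(2, 2, 1, -1, 1)

M: e_1·(1) + e_2·(-2) + e_3·(1) + e_4·(0) + e_5·(1) = 0
L: e_1·(0) + e_2·(2) + e_3·(-2) + e_4·(1) + e_5·(-1) = 0
T: e_1·(0) + e_2·(0) + e_3·(0) + e_4·(-2) + e_5·(-2) = 0
Θ: e_1·(-1) + e_2·(0) + e_3·(2) + e_4·(0) + e_5·(0) = 0
Solving this homogeneous linear system for the smallest-integer solution (first nonzero entry positive) gives (2, 2, 1, -1, 1).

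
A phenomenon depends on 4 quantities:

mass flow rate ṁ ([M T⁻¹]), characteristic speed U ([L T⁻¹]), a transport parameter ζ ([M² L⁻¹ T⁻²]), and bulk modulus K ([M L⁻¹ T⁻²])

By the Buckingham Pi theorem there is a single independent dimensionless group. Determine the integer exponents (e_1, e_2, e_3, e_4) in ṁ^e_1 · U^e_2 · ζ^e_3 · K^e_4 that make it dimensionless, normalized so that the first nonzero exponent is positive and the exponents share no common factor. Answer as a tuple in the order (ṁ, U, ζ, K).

(3, -1, -2, 1)

M: e_1·(1) + e_2·(0) + e_3·(2) + e_4·(1) = 0
L: e_1·(0) + e_2·(1) + e_3·(-1) + e_4·(-1) = 0
T: e_1·(-1) + e_2·(-1) + e_3·(-2) + e_4·(-2) = 0
Solving this homogeneous linear system for the smallest-integer solution (first nonzero entry positive) gives (3, -1, -2, 1).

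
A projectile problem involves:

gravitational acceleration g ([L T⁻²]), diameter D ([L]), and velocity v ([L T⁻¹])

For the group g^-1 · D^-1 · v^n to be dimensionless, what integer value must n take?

2

Balance the L exponent: (1)·n from v, plus −(1) − (1) = -2 from the rest, must sum to zero.
n − 2 = 0, so n = 2.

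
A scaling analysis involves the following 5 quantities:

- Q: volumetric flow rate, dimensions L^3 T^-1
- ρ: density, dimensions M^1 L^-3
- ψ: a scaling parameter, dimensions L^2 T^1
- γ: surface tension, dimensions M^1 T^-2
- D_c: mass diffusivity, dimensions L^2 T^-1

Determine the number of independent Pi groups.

There are 5 variables and 3 base dimensions (M, L, T).
The dimension matrix has rank 3.
Independent dimensionless groups: 5 − 3 = 2.

2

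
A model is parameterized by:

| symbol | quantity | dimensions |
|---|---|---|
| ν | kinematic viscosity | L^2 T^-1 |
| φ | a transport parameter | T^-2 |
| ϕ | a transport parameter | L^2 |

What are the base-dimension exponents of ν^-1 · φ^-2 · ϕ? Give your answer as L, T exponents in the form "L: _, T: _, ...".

Collect each base-dimension exponent across the product:
  L: −(2) − 2·(0) + (2) = 0
  T: −(-1) − 2·(-2) + (0) = 5
So the dimensions are [T⁵].

L: 0, T: 5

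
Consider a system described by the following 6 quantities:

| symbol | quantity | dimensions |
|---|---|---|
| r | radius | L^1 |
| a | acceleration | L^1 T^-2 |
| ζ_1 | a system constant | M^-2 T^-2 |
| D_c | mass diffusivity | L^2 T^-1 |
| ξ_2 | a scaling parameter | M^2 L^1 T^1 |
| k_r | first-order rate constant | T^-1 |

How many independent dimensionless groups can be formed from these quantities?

3

There are 6 variables and 3 base dimensions (M, L, T).
The dimension matrix has rank 3.
Independent dimensionless groups: 6 − 3 = 3.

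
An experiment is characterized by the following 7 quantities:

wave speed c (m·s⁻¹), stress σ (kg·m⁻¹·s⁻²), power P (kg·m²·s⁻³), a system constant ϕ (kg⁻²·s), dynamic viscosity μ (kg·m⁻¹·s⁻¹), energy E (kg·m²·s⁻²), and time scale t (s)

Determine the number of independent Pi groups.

There are 7 variables and 3 base dimensions (M, L, T).
The dimension matrix has rank 3.
Independent dimensionless groups: 7 − 3 = 4.

4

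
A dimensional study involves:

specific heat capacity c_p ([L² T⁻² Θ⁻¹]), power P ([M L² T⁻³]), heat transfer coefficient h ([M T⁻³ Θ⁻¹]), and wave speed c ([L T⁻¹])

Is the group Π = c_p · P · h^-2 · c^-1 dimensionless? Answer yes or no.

no

Sum the exponent of each base dimension across the product:
  M: [c_p]_M + [P]_M − 2·[h]_M − [c]_M = (0) + (1) − 2·(1) − (0) = -1
  L: [c_p]_L + [P]_L − 2·[h]_L − [c]_L = (2) + (2) − 2·(0) − (1) = 3
  T: [c_p]_T + [P]_T − 2·[h]_T − [c]_T = (-2) + (-3) − 2·(-3) − (-1) = 2
  Θ: [c_p]_Θ + [P]_Θ − 2·[h]_Θ − [c]_Θ = (-1) + (0) − 2·(-1) − (0) = 1
Net dimensions [M⁻¹ L³ T² Θ] ≠ [1] — not dimensionless.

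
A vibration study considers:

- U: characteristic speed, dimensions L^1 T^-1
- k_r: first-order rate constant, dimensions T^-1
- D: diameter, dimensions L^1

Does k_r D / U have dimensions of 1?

Sum the exponent of each base dimension across the product:
  L: −[U]_L + [k_r]_L + [D]_L = −(1) + (0) + (1) = 0
  T: −[U]_T + [k_r]_T + [D]_T = −(-1) + (-1) + (0) = 0
All base exponents vanish — dimensionless.

yes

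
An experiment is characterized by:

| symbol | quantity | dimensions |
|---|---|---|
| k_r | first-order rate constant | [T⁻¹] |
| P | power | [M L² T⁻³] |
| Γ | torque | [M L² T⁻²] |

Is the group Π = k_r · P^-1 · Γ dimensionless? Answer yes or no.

yes

Sum the exponent of each base dimension across the product:
  M: [k_r]_M − [P]_M + [Γ]_M = (0) − (1) + (1) = 0
  L: [k_r]_L − [P]_L + [Γ]_L = (0) − (2) + (2) = 0
  T: [k_r]_T − [P]_T + [Γ]_T = (-1) − (-3) + (-2) = 0
All base exponents vanish — dimensionless.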